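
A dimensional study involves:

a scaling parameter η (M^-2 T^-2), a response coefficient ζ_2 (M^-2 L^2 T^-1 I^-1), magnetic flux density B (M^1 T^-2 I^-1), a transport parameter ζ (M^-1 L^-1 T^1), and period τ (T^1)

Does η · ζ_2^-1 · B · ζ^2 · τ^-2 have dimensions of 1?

no

Sum the exponent of each base dimension across the product:
  M: [η]_M − [ζ_2]_M + [B]_M + 2·[ζ]_M − 2·[τ]_M = (-2) − (-2) + (1) + 2·(-1) − 2·(0) = -1
  L: [η]_L − [ζ_2]_L + [B]_L + 2·[ζ]_L − 2·[τ]_L = (0) − (2) + (0) + 2·(-1) − 2·(0) = -4
  T: [η]_T − [ζ_2]_T + [B]_T + 2·[ζ]_T − 2·[τ]_T = (-2) − (-1) + (-2) + 2·(1) − 2·(1) = -3
  I: [η]_I − [ζ_2]_I + [B]_I + 2·[ζ]_I − 2·[τ]_I = (0) − (-1) + (-1) + 2·(0) − 2·(0) = 0
Net dimensions [M⁻¹ L⁻⁴ T⁻³] ≠ [1] — not dimensionless.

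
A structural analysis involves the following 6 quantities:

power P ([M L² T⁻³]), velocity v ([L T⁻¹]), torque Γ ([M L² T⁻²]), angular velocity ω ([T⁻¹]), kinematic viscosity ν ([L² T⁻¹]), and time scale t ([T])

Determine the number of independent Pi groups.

3

There are 6 variables and 3 base dimensions (M, L, T).
The dimension matrix has rank 3.
Independent dimensionless groups: 6 − 3 = 3.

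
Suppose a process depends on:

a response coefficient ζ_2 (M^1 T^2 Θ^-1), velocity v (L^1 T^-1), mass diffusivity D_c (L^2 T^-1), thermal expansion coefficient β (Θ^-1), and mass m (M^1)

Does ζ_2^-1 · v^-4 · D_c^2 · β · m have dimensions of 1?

Sum the exponent of each base dimension across the product:
  M: −[ζ_2]_M − 4·[v]_M + 2·[D_c]_M + [β]_M + [m]_M = −(1) − 4·(0) + 2·(0) + (0) + (1) = 0
  L: −[ζ_2]_L − 4·[v]_L + 2·[D_c]_L + [β]_L + [m]_L = −(0) − 4·(1) + 2·(2) + (0) + (0) = 0
  T: −[ζ_2]_T − 4·[v]_T + 2·[D_c]_T + [β]_T + [m]_T = −(2) − 4·(-1) + 2·(-1) + (0) + (0) = 0
  Θ: −[ζ_2]_Θ − 4·[v]_Θ + 2·[D_c]_Θ + [β]_Θ + [m]_Θ = −(-1) − 4·(0) + 2·(0) + (-1) + (0) = 0
All base exponents vanish — dimensionless.

yes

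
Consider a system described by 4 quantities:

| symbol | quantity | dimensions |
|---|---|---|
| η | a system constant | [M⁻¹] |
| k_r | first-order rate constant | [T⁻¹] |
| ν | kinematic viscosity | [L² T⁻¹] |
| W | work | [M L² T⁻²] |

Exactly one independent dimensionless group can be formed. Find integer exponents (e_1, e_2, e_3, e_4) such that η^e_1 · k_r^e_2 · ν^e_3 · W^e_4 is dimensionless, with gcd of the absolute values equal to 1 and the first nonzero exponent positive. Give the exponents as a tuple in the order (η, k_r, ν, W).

(1, -1, -1, 1)

M: e_1·(-1) + e_2·(0) + e_3·(0) + e_4·(1) = 0
L: e_1·(0) + e_2·(0) + e_3·(2) + e_4·(2) = 0
T: e_1·(0) + e_2·(-1) + e_3·(-1) + e_4·(-2) = 0
Solving this homogeneous linear system for the smallest-integer solution (first nonzero entry positive) gives (1, -1, -1, 1).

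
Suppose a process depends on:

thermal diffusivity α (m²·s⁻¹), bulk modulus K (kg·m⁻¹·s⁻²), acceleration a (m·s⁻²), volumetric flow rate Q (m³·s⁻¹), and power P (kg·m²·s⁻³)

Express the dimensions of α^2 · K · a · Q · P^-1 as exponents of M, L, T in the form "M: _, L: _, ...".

Collect each base-dimension exponent across the product:
  M: 2·(0) + (1) + (0) + (0) − (1) = 0
  L: 2·(2) + (-1) + (1) + (3) − (2) = 5
  T: 2·(-1) + (-2) + (-2) + (-1) − (-3) = -4
So the dimensions are [L⁵ T⁻⁴].

M: 0, L: 5, T: -4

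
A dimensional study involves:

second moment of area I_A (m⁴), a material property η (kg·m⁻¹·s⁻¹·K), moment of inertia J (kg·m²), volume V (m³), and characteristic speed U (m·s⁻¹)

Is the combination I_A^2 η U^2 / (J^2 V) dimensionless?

no

Sum the exponent of each base dimension across the product:
  M: 2·[I_A]_M + [η]_M − 2·[J]_M − [V]_M + 2·[U]_M = 2·(0) + (1) − 2·(1) − (0) + 2·(0) = -1
  L: 2·[I_A]_L + [η]_L − 2·[J]_L − [V]_L + 2·[U]_L = 2·(4) + (-1) − 2·(2) − (3) + 2·(1) = 2
  T: 2·[I_A]_T + [η]_T − 2·[J]_T − [V]_T + 2·[U]_T = 2·(0) + (-1) − 2·(0) − (0) + 2·(-1) = -3
  Θ: 2·[I_A]_Θ + [η]_Θ − 2·[J]_Θ − [V]_Θ + 2·[U]_Θ = 2·(0) + (1) − 2·(0) − (0) + 2·(0) = 1
Net dimensions [M⁻¹ L² T⁻³ Θ] ≠ [1] — not dimensionless.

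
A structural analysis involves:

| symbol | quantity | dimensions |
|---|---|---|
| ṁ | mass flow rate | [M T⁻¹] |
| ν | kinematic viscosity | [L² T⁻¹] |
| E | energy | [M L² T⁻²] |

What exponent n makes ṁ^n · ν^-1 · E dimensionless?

Balance the M exponent: (1)·n from ṁ, plus −(0) + (1) = 1 from the rest, must sum to zero.
n + 1 = 0, so n = -1.

-1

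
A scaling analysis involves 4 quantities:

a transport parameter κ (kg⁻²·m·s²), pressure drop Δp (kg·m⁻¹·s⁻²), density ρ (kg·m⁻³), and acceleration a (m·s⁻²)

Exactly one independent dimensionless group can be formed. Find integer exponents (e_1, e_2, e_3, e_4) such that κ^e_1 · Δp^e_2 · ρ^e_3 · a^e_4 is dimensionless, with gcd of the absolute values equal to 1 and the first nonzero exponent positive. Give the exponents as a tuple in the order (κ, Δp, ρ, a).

M: e_1·(-2) + e_2·(1) + e_3·(1) + e_4·(0) = 0
L: e_1·(1) + e_2·(-1) + e_3·(-3) + e_4·(1) = 0
T: e_1·(2) + e_2·(-2) + e_3·(0) + e_4·(-2) = 0
Solving this homogeneous linear system for the smallest-integer solution (first nonzero entry positive) gives (1, 4, -2, -3).

(1, 4, -2, -3)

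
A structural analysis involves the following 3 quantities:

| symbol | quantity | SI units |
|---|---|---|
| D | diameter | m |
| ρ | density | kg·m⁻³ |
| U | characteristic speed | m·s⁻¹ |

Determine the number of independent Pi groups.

0

There are 3 variables and 3 base dimensions (M, L, T).
The dimension matrix has rank 3.
Independent dimensionless groups: 3 − 3 = 0.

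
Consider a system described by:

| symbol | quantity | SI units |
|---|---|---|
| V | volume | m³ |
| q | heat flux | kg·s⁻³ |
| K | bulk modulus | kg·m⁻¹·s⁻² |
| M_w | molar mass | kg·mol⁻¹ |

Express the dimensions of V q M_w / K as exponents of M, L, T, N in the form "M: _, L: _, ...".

M: 1, L: 4, T: -1, N: -1

Collect each base-dimension exponent across the product:
  M: (0) + (1) − (1) + (1) = 1
  L: (3) + (0) − (-1) + (0) = 4
  T: (0) + (-3) − (-2) + (0) = -1
  N: (0) + (0) − (0) + (-1) = -1
So the dimensions are [M L⁴ T⁻¹ N⁻¹].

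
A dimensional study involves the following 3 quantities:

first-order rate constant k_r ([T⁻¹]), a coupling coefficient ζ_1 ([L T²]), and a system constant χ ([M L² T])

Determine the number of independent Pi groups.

0

There are 3 variables and 3 base dimensions (M, L, T).
The dimension matrix has rank 3.
Independent dimensionless groups: 3 − 3 = 0.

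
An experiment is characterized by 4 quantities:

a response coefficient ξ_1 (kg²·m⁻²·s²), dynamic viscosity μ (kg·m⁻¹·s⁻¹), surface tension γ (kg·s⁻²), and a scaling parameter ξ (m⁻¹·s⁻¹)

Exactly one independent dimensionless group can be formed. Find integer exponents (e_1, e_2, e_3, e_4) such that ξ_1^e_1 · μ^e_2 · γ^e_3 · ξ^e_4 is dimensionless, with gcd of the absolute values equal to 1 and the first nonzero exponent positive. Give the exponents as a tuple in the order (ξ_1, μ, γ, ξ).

M: e_1·(2) + e_2·(1) + e_3·(1) + e_4·(0) = 0
L: e_1·(-2) + e_2·(-1) + e_3·(0) + e_4·(-1) = 0
T: e_1·(2) + e_2·(-1) + e_3·(-2) + e_4·(-1) = 0
Solving this homogeneous linear system for the smallest-integer solution (first nonzero entry positive) gives (1, -4, 2, 2).

(1, -4, 2, 2)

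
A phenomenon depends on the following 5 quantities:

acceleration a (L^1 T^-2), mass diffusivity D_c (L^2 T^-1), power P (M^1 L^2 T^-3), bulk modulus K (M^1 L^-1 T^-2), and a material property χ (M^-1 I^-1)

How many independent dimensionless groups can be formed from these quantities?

1

There are 5 variables and 4 base dimensions (M, L, T, I).
The dimension matrix has rank 4.
Independent dimensionless groups: 5 − 4 = 1.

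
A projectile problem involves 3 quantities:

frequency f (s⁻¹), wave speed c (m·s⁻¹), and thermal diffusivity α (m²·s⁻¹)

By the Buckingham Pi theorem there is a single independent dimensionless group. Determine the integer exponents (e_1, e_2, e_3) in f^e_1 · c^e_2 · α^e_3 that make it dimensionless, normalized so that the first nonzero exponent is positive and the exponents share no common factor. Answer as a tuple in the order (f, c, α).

L: e_1·(0) + e_2·(1) + e_3·(2) = 0
T: e_1·(-1) + e_2·(-1) + e_3·(-1) = 0
Solving this homogeneous linear system for the smallest-integer solution (first nonzero entry positive) gives (1, -2, 1).

(1, -2, 1)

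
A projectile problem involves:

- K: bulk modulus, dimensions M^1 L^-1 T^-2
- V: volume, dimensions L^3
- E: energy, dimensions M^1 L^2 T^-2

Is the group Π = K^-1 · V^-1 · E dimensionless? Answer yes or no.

Sum the exponent of each base dimension across the product:
  M: −[K]_M − [V]_M + [E]_M = −(1) − (0) + (1) = 0
  L: −[K]_L − [V]_L + [E]_L = −(-1) − (3) + (2) = 0
  T: −[K]_T − [V]_T + [E]_T = −(-2) − (0) + (-2) = 0
All base exponents vanish — dimensionless.

yes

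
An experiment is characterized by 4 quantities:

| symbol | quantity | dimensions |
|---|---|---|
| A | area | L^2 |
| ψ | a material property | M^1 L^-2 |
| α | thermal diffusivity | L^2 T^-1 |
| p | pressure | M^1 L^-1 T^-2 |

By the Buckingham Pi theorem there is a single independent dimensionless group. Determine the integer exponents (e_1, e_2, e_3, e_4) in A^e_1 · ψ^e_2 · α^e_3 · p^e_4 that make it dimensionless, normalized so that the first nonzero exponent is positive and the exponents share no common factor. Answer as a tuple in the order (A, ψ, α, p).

(3, -2, -4, 2)

M: e_1·(0) + e_2·(1) + e_3·(0) + e_4·(1) = 0
L: e_1·(2) + e_2·(-2) + e_3·(2) + e_4·(-1) = 0
T: e_1·(0) + e_2·(0) + e_3·(-1) + e_4·(-2) = 0
Solving this homogeneous linear system for the smallest-integer solution (first nonzero entry positive) gives (3, -2, -4, 2).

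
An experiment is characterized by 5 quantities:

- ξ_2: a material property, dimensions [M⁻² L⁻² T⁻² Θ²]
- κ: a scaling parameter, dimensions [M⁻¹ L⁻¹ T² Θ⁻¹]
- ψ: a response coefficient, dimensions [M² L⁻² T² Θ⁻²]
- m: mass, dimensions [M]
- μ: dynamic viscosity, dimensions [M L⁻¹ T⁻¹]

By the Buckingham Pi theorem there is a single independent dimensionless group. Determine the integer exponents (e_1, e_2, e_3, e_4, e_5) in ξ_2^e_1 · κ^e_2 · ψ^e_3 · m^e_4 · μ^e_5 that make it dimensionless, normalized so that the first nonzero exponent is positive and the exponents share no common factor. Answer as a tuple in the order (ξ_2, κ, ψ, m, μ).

M: e_1·(-2) + e_2·(-1) + e_3·(2) + e_4·(1) + e_5·(1) = 0
L: e_1·(-2) + e_2·(-1) + e_3·(-2) + e_4·(0) + e_5·(-1) = 0
T: e_1·(-2) + e_2·(2) + e_3·(2) + e_4·(0) + e_5·(-1) = 0
Θ: e_1·(2) + e_2·(-1) + e_3·(-2) + e_4·(0) + e_5·(0) = 0
Solving this homogeneous linear system for the smallest-integer solution (first nonzero entry positive) gives (1, -4, 3, -4, -4).

(1, -4, 3, -4, -4)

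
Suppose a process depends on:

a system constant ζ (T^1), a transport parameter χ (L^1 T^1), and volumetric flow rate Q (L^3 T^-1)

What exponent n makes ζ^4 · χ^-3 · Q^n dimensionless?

Balance the L exponent: (3)·n from Q, plus 4·(0) − 3·(1) = -3 from the rest, must sum to zero.
3n − 3 = 0, so n = 1.

1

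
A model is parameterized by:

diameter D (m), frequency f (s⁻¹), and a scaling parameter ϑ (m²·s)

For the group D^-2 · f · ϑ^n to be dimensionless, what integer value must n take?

Balance the L exponent: (2)·n from ϑ, plus −2·(1) + (0) = -2 from the rest, must sum to zero.
2n − 2 = 0, so n = 1.

1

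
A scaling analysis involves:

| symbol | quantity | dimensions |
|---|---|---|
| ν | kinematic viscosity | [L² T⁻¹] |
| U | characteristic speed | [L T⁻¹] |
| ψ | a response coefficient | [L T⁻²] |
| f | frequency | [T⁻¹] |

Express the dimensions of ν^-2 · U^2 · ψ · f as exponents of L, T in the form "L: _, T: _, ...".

Collect each base-dimension exponent across the product:
  L: −2·(2) + 2·(1) + (1) + (0) = -1
  T: −2·(-1) + 2·(-1) + (-2) + (-1) = -3
So the dimensions are [L⁻¹ T⁻³].

L: -1, T: -3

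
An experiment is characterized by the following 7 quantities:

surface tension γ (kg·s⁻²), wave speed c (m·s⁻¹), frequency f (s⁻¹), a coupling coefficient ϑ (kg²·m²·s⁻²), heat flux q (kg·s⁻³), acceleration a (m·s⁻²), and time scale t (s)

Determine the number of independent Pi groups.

4

There are 7 variables and 3 base dimensions (M, L, T).
The dimension matrix has rank 3.
Independent dimensionless groups: 7 − 3 = 4.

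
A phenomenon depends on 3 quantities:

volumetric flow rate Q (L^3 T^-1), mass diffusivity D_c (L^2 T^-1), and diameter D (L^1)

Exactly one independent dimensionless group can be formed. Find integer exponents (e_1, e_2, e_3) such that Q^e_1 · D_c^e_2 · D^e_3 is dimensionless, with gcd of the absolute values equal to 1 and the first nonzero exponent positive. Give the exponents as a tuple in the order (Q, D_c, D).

L: e_1·(3) + e_2·(2) + e_3·(1) = 0
T: e_1·(-1) + e_2·(-1) + e_3·(0) = 0
Solving this homogeneous linear system for the smallest-integer solution (first nonzero entry positive) gives (1, -1, -1).

(1, -1, -1)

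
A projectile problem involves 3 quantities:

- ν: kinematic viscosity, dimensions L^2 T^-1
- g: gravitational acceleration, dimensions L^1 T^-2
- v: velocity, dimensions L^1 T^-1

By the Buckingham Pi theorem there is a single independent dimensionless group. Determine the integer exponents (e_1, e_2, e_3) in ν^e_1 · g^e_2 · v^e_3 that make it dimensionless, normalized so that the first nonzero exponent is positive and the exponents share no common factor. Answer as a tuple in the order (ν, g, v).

(1, 1, -3)

L: e_1·(2) + e_2·(1) + e_3·(1) = 0
T: e_1·(-1) + e_2·(-2) + e_3·(-1) = 0
Solving this homogeneous linear system for the smallest-integer solution (first nonzero entry positive) gives (1, 1, -3).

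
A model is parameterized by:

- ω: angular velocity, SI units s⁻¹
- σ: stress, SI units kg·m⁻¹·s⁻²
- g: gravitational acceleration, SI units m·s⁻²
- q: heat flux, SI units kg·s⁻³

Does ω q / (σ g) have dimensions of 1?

yes

Sum the exponent of each base dimension across the product:
  M: [ω]_M − [σ]_M − [g]_M + [q]_M = (0) − (1) − (0) + (1) = 0
  L: [ω]_L − [σ]_L − [g]_L + [q]_L = (0) − (-1) − (1) + (0) = 0
  T: [ω]_T − [σ]_T − [g]_T + [q]_T = (-1) − (-2) − (-2) + (-3) = 0
  N: [ω]_N − [σ]_N − [g]_N + [q]_N = (0) − (0) − (0) + (0) = 0
All base exponents vanish — dimensionless.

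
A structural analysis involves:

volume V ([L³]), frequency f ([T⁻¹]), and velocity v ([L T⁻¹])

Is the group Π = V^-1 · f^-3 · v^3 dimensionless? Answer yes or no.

yes

Sum the exponent of each base dimension across the product:
  M: −[V]_M − 3·[f]_M + 3·[v]_M = −(0) − 3·(0) + 3·(0) = 0
  L: −[V]_L − 3·[f]_L + 3·[v]_L = −(3) − 3·(0) + 3·(1) = 0
  T: −[V]_T − 3·[f]_T + 3·[v]_T = −(0) − 3·(-1) + 3·(-1) = 0
All base exponents vanish — dimensionless.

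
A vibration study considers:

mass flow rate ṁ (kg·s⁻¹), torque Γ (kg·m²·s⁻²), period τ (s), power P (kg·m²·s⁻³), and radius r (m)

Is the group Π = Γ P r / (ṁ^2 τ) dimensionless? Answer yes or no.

Sum the exponent of each base dimension across the product:
  M: −2·[ṁ]_M + [Γ]_M − [τ]_M + [P]_M + [r]_M = −2·(1) + (1) − (0) + (1) + (0) = 0
  L: −2·[ṁ]_L + [Γ]_L − [τ]_L + [P]_L + [r]_L = −2·(0) + (2) − (0) + (2) + (1) = 5
  T: −2·[ṁ]_T + [Γ]_T − [τ]_T + [P]_T + [r]_T = −2·(-1) + (-2) − (1) + (-3) + (0) = -4
Net dimensions [L⁵ T⁻⁴] ≠ [1] — not dimensionless.

no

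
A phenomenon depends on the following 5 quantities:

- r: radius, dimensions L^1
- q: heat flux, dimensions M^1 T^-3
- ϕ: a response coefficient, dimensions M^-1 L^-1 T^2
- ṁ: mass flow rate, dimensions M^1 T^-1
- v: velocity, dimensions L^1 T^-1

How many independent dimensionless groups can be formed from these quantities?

2

There are 5 variables and 3 base dimensions (M, L, T).
The dimension matrix has rank 3.
Independent dimensionless groups: 5 − 3 = 2.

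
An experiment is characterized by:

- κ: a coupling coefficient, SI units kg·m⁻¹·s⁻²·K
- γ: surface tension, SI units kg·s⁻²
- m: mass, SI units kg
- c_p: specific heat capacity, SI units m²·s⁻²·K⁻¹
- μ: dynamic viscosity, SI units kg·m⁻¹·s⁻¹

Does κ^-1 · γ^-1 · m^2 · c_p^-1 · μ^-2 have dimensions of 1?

no

Sum the exponent of each base dimension across the product:
  M: −[κ]_M − [γ]_M + 2·[m]_M − [c_p]_M − 2·[μ]_M = −(1) − (1) + 2·(1) − (0) − 2·(1) = -2
  L: −[κ]_L − [γ]_L + 2·[m]_L − [c_p]_L − 2·[μ]_L = −(-1) − (0) + 2·(0) − (2) − 2·(-1) = 1
  T: −[κ]_T − [γ]_T + 2·[m]_T − [c_p]_T − 2·[μ]_T = −(-2) − (-2) + 2·(0) − (-2) − 2·(-1) = 8
  Θ: −[κ]_Θ − [γ]_Θ + 2·[m]_Θ − [c_p]_Θ − 2·[μ]_Θ = −(1) − (0) + 2·(0) − (-1) − 2·(0) = 0
Net dimensions [M⁻² L T⁸] ≠ [1] — not dimensionless.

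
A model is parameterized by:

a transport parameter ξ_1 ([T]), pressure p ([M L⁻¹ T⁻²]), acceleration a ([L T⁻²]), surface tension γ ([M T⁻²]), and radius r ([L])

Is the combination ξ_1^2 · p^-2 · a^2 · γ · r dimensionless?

no

Sum the exponent of each base dimension across the product:
  M: 2·[ξ_1]_M − 2·[p]_M + 2·[a]_M + [γ]_M + [r]_M = 2·(0) − 2·(1) + 2·(0) + (1) + (0) = -1
  L: 2·[ξ_1]_L − 2·[p]_L + 2·[a]_L + [γ]_L + [r]_L = 2·(0) − 2·(-1) + 2·(1) + (0) + (1) = 5
  T: 2·[ξ_1]_T − 2·[p]_T + 2·[a]_T + [γ]_T + [r]_T = 2·(1) − 2·(-2) + 2·(-2) + (-2) + (0) = 0
Net dimensions [M⁻¹ L⁵] ≠ [1] — not dimensionless.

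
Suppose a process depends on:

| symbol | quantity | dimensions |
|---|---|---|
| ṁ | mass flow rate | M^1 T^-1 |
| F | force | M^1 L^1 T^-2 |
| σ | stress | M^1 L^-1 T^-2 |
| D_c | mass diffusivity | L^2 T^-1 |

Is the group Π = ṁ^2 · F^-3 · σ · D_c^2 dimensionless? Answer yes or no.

Sum the exponent of each base dimension across the product:
  M: 2·[ṁ]_M − 3·[F]_M + [σ]_M + 2·[D_c]_M = 2·(1) − 3·(1) + (1) + 2·(0) = 0
  L: 2·[ṁ]_L − 3·[F]_L + [σ]_L + 2·[D_c]_L = 2·(0) − 3·(1) + (-1) + 2·(2) = 0
  T: 2·[ṁ]_T − 3·[F]_T + [σ]_T + 2·[D_c]_T = 2·(-1) − 3·(-2) + (-2) + 2·(-1) = 0
All base exponents vanish — dimensionless.

yes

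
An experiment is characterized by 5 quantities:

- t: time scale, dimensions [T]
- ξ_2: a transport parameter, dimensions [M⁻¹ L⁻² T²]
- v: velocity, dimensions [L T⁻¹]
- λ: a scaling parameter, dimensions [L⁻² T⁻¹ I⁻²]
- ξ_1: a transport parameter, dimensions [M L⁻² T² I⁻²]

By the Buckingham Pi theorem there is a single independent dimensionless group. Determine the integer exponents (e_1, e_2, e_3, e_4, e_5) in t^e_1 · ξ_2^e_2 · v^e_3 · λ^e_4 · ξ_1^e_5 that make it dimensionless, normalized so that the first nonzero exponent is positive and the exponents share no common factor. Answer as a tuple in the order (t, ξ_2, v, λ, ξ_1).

(3, -1, -2, 1, -1)

M: e_1·(0) + e_2·(-1) + e_3·(0) + e_4·(0) + e_5·(1) = 0
L: e_1·(0) + e_2·(-2) + e_3·(1) + e_4·(-2) + e_5·(-2) = 0
T: e_1·(1) + e_2·(2) + e_3·(-1) + e_4·(-1) + e_5·(2) = 0
I: e_1·(0) + e_2·(0) + e_3·(0) + e_4·(-2) + e_5·(-2) = 0
Solving this homogeneous linear system for the smallest-integer solution (first nonzero entry positive) gives (3, -1, -2, 1, -1).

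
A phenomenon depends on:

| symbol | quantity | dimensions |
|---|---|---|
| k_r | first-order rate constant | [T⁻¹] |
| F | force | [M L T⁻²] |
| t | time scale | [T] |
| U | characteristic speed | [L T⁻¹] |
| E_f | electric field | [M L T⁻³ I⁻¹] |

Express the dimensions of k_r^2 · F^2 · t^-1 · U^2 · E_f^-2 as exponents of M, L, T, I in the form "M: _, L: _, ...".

Collect each base-dimension exponent across the product:
  M: 2·(0) + 2·(1) − (0) + 2·(0) − 2·(1) = 0
  L: 2·(0) + 2·(1) − (0) + 2·(1) − 2·(1) = 2
  T: 2·(-1) + 2·(-2) − (1) + 2·(-1) − 2·(-3) = -3
  I: 2·(0) + 2·(0) − (0) + 2·(0) − 2·(-1) = 2
So the dimensions are [L² T⁻³ I²].

M: 0, L: 2, T: -3, I: 2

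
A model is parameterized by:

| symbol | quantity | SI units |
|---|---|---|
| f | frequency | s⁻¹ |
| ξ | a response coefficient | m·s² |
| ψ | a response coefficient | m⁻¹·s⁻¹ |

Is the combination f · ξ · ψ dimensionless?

Sum the exponent of each base dimension across the product:
  L: [f]_L + [ξ]_L + [ψ]_L = (0) + (1) + (-1) = 0
  T: [f]_T + [ξ]_T + [ψ]_T = (-1) + (2) + (-1) = 0
All base exponents vanish — dimensionless.

yes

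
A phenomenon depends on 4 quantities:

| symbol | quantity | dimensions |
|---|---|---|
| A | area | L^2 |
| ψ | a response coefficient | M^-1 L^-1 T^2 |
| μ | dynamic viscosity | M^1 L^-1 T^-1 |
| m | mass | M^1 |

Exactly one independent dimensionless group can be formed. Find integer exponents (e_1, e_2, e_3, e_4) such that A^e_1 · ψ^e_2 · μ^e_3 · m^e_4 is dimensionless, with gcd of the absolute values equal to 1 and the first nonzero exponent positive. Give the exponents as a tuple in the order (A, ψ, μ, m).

(3, 2, 4, -2)

M: e_1·(0) + e_2·(-1) + e_3·(1) + e_4·(1) = 0
L: e_1·(2) + e_2·(-1) + e_3·(-1) + e_4·(0) = 0
T: e_1·(0) + e_2·(2) + e_3·(-1) + e_4·(0) = 0
Solving this homogeneous linear system for the smallest-integer solution (first nonzero entry positive) gives (3, 2, 4, -2).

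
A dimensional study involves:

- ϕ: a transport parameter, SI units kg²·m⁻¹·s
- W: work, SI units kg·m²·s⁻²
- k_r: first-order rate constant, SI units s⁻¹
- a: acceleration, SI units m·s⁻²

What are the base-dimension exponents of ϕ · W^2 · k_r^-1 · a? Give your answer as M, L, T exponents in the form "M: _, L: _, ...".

M: 4, L: 4, T: -4

Collect each base-dimension exponent across the product:
  M: (2) + 2·(1) − (0) + (0) = 4
  L: (-1) + 2·(2) − (0) + (1) = 4
  T: (1) + 2·(-2) − (-1) + (-2) = -4
So the dimensions are [M⁴ L⁴ T⁻⁴].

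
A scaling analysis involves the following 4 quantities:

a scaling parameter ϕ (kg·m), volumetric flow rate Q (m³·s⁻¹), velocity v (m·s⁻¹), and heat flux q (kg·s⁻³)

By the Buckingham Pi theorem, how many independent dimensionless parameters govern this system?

There are 4 variables and 3 base dimensions (M, L, T).
The dimension matrix has rank 3.
Independent dimensionless groups: 4 − 3 = 1.

1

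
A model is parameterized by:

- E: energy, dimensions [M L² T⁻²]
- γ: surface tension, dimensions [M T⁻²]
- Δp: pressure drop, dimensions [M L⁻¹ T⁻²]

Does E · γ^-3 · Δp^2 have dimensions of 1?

Sum the exponent of each base dimension across the product:
  M: [E]_M − 3·[γ]_M + 2·[Δp]_M = (1) − 3·(1) + 2·(1) = 0
  L: [E]_L − 3·[γ]_L + 2·[Δp]_L = (2) − 3·(0) + 2·(-1) = 0
  T: [E]_T − 3·[γ]_T + 2·[Δp]_T = (-2) − 3·(-2) + 2·(-2) = 0
All base exponents vanish — dimensionless.

yes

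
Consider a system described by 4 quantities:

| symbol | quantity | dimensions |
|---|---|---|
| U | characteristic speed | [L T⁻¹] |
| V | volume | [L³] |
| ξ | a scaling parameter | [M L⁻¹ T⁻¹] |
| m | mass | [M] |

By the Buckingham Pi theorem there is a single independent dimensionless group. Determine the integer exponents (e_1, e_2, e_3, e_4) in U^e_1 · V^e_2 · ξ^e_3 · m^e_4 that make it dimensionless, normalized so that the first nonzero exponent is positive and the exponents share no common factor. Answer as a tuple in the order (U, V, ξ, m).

M: e_1·(0) + e_2·(0) + e_3·(1) + e_4·(1) = 0
L: e_1·(1) + e_2·(3) + e_3·(-1) + e_4·(0) = 0
T: e_1·(-1) + e_2·(0) + e_3·(-1) + e_4·(0) = 0
Solving this homogeneous linear system for the smallest-integer solution (first nonzero entry positive) gives (3, -2, -3, 3).

(3, -2, -3, 3)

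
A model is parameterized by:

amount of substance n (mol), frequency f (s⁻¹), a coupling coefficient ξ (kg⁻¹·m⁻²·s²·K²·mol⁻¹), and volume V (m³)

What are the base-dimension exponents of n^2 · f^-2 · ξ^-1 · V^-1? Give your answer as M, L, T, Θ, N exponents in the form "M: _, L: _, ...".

Collect each base-dimension exponent across the product:
  M: 2·(0) − 2·(0) − (-1) − (0) = 1
  L: 2·(0) − 2·(0) − (-2) − (3) = -1
  T: 2·(0) − 2·(-1) − (2) − (0) = 0
  Θ: 2·(0) − 2·(0) − (2) − (0) = -2
  N: 2·(1) − 2·(0) − (-1) − (0) = 3
So the dimensions are [M L⁻¹ Θ⁻² N³].

M: 1, L: -1, T: 0, Θ: -2, N: 3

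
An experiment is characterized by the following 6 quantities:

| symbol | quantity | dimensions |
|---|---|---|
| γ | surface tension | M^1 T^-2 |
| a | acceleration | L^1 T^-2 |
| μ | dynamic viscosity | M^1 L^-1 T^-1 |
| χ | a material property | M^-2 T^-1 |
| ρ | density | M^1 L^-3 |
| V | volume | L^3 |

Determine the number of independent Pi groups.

There are 6 variables and 3 base dimensions (M, L, T).
The dimension matrix has rank 3.
Independent dimensionless groups: 6 − 3 = 3.

3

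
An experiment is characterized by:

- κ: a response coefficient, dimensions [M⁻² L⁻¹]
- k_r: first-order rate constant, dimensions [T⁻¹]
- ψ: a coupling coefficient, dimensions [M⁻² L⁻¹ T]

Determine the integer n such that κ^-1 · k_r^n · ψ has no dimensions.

Balance the T exponent: (-1)·n from k_r, plus −(0) + (1) = 1 from the rest, must sum to zero.
−n + 1 = 0, so n = 1.

1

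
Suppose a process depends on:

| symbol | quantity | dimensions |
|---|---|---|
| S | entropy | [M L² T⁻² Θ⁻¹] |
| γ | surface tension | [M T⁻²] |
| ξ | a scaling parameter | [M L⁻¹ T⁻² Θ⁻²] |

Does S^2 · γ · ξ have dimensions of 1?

no

Sum the exponent of each base dimension across the product:
  M: 2·[S]_M + [γ]_M + [ξ]_M = 2·(1) + (1) + (1) = 4
  L: 2·[S]_L + [γ]_L + [ξ]_L = 2·(2) + (0) + (-1) = 3
  T: 2·[S]_T + [γ]_T + [ξ]_T = 2·(-2) + (-2) + (-2) = -8
  Θ: 2·[S]_Θ + [γ]_Θ + [ξ]_Θ = 2·(-1) + (0) + (-2) = -4
Net dimensions [M⁴ L³ T⁻⁸ Θ⁻⁴] ≠ [1] — not dimensionless.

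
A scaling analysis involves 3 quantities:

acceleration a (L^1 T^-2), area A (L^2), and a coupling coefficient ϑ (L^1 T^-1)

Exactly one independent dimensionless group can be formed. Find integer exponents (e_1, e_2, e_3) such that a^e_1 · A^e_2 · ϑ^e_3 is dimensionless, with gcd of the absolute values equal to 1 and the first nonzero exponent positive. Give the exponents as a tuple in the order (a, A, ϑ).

(2, 1, -4)

L: e_1·(1) + e_2·(2) + e_3·(1) = 0
T: e_1·(-2) + e_2·(0) + e_3·(-1) = 0
Solving this homogeneous linear system for the smallest-integer solution (first nonzero entry positive) gives (2, 1, -4).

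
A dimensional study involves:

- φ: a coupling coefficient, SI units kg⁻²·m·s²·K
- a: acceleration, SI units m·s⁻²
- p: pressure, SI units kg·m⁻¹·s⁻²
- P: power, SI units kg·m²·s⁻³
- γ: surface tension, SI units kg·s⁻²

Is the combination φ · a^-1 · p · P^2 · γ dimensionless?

no

Sum the exponent of each base dimension across the product:
  M: [φ]_M − [a]_M + [p]_M + 2·[P]_M + [γ]_M = (-2) − (0) + (1) + 2·(1) + (1) = 2
  L: [φ]_L − [a]_L + [p]_L + 2·[P]_L + [γ]_L = (1) − (1) + (-1) + 2·(2) + (0) = 3
  T: [φ]_T − [a]_T + [p]_T + 2·[P]_T + [γ]_T = (2) − (-2) + (-2) + 2·(-3) + (-2) = -6
  Θ: [φ]_Θ − [a]_Θ + [p]_Θ + 2·[P]_Θ + [γ]_Θ = (1) − (0) + (0) + 2·(0) + (0) = 1
Net dimensions [M² L³ T⁻⁶ Θ] ≠ [1] — not dimensionless.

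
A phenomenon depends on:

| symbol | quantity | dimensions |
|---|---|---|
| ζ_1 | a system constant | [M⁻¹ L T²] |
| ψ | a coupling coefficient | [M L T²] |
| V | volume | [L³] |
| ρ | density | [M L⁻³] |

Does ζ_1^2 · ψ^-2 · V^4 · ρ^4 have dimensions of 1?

yes

Sum the exponent of each base dimension across the product:
  M: 2·[ζ_1]_M − 2·[ψ]_M + 4·[V]_M + 4·[ρ]_M = 2·(-1) − 2·(1) + 4·(0) + 4·(1) = 0
  L: 2·[ζ_1]_L − 2·[ψ]_L + 4·[V]_L + 4·[ρ]_L = 2·(1) − 2·(1) + 4·(3) + 4·(-3) = 0
  T: 2·[ζ_1]_T − 2·[ψ]_T + 4·[V]_T + 4·[ρ]_T = 2·(2) − 2·(2) + 4·(0) + 4·(0) = 0
All base exponents vanish — dimensionless.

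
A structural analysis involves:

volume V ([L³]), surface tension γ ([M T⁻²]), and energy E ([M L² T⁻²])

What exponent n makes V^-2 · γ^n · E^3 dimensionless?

Balance the M exponent: (1)·n from γ, plus −2·(0) + 3·(1) = 3 from the rest, must sum to zero.
n + 3 = 0, so n = -3.

-3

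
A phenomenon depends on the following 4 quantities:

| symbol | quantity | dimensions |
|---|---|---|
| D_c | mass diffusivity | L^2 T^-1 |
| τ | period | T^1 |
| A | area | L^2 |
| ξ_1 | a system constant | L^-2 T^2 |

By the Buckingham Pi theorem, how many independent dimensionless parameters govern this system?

There are 4 variables and 2 base dimensions (L, T).
The dimension matrix has rank 2.
Independent dimensionless groups: 4 − 2 = 2.

2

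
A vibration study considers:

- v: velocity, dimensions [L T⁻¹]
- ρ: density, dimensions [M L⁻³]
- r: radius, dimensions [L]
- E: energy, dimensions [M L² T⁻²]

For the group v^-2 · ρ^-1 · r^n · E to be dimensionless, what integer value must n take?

Balance the L exponent: (1)·n from r, plus −2·(1) − (-3) + (2) = 3 from the rest, must sum to zero.
n + 3 = 0, so n = -3.

-3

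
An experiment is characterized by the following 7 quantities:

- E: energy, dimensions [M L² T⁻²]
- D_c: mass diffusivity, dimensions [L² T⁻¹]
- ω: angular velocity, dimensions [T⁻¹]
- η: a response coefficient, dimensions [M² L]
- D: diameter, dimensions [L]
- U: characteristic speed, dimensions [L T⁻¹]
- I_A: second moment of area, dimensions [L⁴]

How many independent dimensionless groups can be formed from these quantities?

There are 7 variables and 3 base dimensions (M, L, T).
The dimension matrix has rank 3.
Independent dimensionless groups: 7 − 3 = 4.

4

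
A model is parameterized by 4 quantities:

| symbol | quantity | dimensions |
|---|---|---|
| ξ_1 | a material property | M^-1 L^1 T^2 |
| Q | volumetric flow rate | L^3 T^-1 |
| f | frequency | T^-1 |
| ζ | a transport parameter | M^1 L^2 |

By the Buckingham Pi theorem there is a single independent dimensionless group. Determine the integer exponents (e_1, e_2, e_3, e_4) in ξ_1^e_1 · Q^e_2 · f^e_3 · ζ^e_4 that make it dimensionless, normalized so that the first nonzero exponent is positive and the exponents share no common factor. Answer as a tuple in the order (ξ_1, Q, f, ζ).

(1, -1, 3, 1)

M: e_1·(-1) + e_2·(0) + e_3·(0) + e_4·(1) = 0
L: e_1·(1) + e_2·(3) + e_3·(0) + e_4·(2) = 0
T: e_1·(2) + e_2·(-1) + e_3·(-1) + e_4·(0) = 0
Solving this homogeneous linear system for the smallest-integer solution (first nonzero entry positive) gives (1, -1, 3, 1).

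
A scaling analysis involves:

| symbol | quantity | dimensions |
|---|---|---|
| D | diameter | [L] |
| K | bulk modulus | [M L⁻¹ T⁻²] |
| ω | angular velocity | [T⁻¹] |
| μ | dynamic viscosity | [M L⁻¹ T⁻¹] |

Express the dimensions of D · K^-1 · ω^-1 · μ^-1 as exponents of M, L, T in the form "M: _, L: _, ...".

Collect each base-dimension exponent across the product:
  M: (0) − (1) − (0) − (1) = -2
  L: (1) − (-1) − (0) − (-1) = 3
  T: (0) − (-2) − (-1) − (-1) = 4
So the dimensions are [M⁻² L³ T⁴].

M: -2, L: 3, T: 4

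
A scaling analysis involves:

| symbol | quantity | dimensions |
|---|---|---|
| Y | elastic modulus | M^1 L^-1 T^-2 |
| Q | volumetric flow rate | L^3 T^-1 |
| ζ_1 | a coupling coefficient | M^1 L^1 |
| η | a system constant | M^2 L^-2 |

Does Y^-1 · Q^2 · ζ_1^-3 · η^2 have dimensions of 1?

yes

Sum the exponent of each base dimension across the product:
  M: −[Y]_M + 2·[Q]_M − 3·[ζ_1]_M + 2·[η]_M = −(1) + 2·(0) − 3·(1) + 2·(2) = 0
  L: −[Y]_L + 2·[Q]_L − 3·[ζ_1]_L + 2·[η]_L = −(-1) + 2·(3) − 3·(1) + 2·(-2) = 0
  T: −[Y]_T + 2·[Q]_T − 3·[ζ_1]_T + 2·[η]_T = −(-2) + 2·(-1) − 3·(0) + 2·(0) = 0
All base exponents vanish — dimensionless.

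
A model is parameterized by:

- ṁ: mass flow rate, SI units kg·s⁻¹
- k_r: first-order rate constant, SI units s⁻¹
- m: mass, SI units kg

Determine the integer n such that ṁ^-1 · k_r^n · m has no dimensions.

Balance the T exponent: (-1)·n from k_r, plus −(-1) + (0) = 1 from the rest, must sum to zero.
−n + 1 = 0, so n = 1.

1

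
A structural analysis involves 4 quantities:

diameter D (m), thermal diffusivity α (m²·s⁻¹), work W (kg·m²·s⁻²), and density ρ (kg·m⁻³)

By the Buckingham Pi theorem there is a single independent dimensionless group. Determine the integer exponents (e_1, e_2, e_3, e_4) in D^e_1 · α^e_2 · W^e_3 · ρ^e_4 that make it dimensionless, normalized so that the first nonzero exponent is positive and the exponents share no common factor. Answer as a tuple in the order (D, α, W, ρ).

(1, 2, -1, 1)

M: e_1·(0) + e_2·(0) + e_3·(1) + e_4·(1) = 0
L: e_1·(1) + e_2·(2) + e_3·(2) + e_4·(-3) = 0
T: e_1·(0) + e_2·(-1) + e_3·(-2) + e_4·(0) = 0
Solving this homogeneous linear system for the smallest-integer solution (first nonzero entry positive) gives (1, 2, -1, 1).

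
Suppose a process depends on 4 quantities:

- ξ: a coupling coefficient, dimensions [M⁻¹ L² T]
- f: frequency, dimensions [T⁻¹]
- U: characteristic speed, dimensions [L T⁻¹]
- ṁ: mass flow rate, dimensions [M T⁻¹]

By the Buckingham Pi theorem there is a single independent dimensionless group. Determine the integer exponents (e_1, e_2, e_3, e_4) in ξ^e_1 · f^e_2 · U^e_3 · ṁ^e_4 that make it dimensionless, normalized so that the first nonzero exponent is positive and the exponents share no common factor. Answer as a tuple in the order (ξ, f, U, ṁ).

(1, 2, -2, 1)

M: e_1·(-1) + e_2·(0) + e_3·(0) + e_4·(1) = 0
L: e_1·(2) + e_2·(0) + e_3·(1) + e_4·(0) = 0
T: e_1·(1) + e_2·(-1) + e_3·(-1) + e_4·(-1) = 0
Solving this homogeneous linear system for the smallest-integer solution (first nonzero entry positive) gives (1, 2, -2, 1).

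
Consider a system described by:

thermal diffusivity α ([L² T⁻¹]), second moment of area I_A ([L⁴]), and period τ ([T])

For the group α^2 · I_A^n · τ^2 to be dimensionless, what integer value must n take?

-1

Balance the L exponent: (4)·n from I_A, plus 2·(2) + 2·(0) = 4 from the rest, must sum to zero.
4n + 4 = 0, so n = -1.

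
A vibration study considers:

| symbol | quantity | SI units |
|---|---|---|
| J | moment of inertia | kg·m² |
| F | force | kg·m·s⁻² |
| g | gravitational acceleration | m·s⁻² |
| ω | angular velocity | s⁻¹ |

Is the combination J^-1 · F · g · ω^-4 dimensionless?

yes

Sum the exponent of each base dimension across the product:
  M: −[J]_M + [F]_M + [g]_M − 4·[ω]_M = −(1) + (1) + (0) − 4·(0) = 0
  L: −[J]_L + [F]_L + [g]_L − 4·[ω]_L = −(2) + (1) + (1) − 4·(0) = 0
  T: −[J]_T + [F]_T + [g]_T − 4·[ω]_T = −(0) + (-2) + (-2) − 4·(-1) = 0
All base exponents vanish — dimensionless.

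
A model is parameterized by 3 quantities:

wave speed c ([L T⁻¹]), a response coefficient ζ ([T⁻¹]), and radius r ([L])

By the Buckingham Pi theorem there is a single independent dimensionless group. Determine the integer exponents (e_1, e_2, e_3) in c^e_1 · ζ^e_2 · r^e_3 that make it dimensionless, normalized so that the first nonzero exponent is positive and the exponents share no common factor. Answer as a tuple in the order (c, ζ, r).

(1, -1, -1)

L: e_1·(1) + e_2·(0) + e_3·(1) = 0
T: e_1·(-1) + e_2·(-1) + e_3·(0) = 0
Solving this homogeneous linear system for the smallest-integer solution (first nonzero entry positive) gives (1, -1, -1).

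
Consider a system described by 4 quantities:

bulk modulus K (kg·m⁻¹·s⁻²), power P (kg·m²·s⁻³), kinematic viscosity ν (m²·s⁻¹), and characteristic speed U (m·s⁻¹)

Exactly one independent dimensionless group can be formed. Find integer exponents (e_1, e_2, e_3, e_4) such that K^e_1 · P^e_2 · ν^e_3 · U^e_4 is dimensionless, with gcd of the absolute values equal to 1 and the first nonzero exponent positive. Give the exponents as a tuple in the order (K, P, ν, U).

M: e_1·(1) + e_2·(1) + e_3·(0) + e_4·(0) = 0
L: e_1·(-1) + e_2·(2) + e_3·(2) + e_4·(1) = 0
T: e_1·(-2) + e_2·(-3) + e_3·(-1) + e_4·(-1) = 0
Solving this homogeneous linear system for the smallest-integer solution (first nonzero entry positive) gives (1, -1, 2, -1).

(1, -1, 2, -1)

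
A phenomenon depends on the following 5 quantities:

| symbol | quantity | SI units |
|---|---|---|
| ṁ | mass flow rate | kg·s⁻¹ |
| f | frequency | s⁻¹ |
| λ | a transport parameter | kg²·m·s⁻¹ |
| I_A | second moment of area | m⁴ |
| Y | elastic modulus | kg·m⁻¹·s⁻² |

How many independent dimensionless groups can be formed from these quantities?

There are 5 variables and 3 base dimensions (M, L, T).
The dimension matrix has rank 3.
Independent dimensionless groups: 5 − 3 = 2.

2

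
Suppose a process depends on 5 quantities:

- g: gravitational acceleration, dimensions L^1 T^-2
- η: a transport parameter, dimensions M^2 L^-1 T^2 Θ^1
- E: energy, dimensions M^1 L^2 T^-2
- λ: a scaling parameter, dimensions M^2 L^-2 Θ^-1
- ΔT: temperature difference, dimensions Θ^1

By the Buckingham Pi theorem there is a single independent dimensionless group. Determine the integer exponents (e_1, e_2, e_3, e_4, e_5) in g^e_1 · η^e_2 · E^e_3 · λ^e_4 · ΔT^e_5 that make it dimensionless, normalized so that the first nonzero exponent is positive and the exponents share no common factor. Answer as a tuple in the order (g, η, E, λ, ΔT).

M: e_1·(0) + e_2·(2) + e_3·(1) + e_4·(2) + e_5·(0) = 0
L: e_1·(1) + e_2·(-1) + e_3·(2) + e_4·(-2) + e_5·(0) = 0
T: e_1·(-2) + e_2·(2) + e_3·(-2) + e_4·(0) + e_5·(0) = 0
Θ: e_1·(0) + e_2·(1) + e_3·(0) + e_4·(-1) + e_5·(1) = 0
Solving this homogeneous linear system for the smallest-integer solution (first nonzero entry positive) gives (4, 2, -2, -1, -3).

(4, 2, -2, -1, -3)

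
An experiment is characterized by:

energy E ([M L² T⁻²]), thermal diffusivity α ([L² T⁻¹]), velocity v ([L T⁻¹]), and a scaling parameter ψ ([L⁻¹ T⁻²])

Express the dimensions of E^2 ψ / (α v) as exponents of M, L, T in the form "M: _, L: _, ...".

Collect each base-dimension exponent across the product:
  M: 2·(1) − (0) − (0) + (0) = 2
  L: 2·(2) − (2) − (1) + (-1) = 0
  T: 2·(-2) − (-1) − (-1) + (-2) = -4
So the dimensions are [M² T⁻⁴].

M: 2, L: 0, T: -4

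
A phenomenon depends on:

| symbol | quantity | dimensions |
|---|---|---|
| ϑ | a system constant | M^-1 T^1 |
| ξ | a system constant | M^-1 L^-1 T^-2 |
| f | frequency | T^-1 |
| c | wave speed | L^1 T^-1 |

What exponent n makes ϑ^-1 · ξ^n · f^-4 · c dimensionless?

Balance the M exponent: (-1)·n from ξ, plus −(-1) − 4·(0) + (0) = 1 from the rest, must sum to zero.
−n + 1 = 0, so n = 1.

1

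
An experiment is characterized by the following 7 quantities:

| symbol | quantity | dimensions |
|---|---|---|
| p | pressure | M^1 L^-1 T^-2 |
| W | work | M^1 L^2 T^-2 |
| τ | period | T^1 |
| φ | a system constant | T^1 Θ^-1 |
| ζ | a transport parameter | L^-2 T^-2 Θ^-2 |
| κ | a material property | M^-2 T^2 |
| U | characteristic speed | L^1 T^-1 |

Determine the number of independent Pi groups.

There are 7 variables and 4 base dimensions (M, L, T, Θ).
The dimension matrix has rank 4.
Independent dimensionless groups: 7 − 4 = 3.

3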